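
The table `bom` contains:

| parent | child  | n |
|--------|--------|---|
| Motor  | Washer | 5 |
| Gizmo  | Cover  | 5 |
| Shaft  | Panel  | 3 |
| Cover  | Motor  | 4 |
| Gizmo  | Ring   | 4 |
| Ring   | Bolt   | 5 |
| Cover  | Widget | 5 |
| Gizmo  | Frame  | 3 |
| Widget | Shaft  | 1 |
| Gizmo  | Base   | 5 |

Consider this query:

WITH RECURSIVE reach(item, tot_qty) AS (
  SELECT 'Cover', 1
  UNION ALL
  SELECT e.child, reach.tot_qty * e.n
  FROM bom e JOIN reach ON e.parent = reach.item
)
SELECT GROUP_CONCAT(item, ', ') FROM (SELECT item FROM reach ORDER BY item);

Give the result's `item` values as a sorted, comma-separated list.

Cover, Motor, Panel, Shaft, Washer, Widget

Base: (Cover, tot_qty=1).
Iteration 1: components of {Cover} -> Motor = 1*4 = 4, Widget = 1*5 = 5.
Iteration 2: components of {Motor,Widget} -> Shaft = 5*1 = 5, Washer = 4*5 = 20.
Iteration 3: components of {Shaft,Washer} -> Panel = 5*3 = 15.
Iteration 4: no further components; recursion stops.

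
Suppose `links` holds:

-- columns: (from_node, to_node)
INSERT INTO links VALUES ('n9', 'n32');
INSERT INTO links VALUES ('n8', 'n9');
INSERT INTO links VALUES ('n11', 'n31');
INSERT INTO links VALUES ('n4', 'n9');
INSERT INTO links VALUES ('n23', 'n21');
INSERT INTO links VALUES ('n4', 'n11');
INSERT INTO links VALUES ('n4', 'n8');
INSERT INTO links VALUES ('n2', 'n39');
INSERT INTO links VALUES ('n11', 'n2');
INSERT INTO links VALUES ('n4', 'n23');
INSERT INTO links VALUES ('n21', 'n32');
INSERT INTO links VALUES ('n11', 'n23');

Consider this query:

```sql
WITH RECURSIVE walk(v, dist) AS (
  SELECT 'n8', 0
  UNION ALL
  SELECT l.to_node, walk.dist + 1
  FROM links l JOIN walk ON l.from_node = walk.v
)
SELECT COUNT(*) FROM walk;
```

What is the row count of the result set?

Base: (n8, dist=0).
Iteration 1: edges from {n8} -> (n9, dist=1).
Iteration 2: edges from {n9} -> (n32, dist=2).
Iteration 3: no outgoing edges from {n32}; recursion stops.
Total rows emitted: 3.

3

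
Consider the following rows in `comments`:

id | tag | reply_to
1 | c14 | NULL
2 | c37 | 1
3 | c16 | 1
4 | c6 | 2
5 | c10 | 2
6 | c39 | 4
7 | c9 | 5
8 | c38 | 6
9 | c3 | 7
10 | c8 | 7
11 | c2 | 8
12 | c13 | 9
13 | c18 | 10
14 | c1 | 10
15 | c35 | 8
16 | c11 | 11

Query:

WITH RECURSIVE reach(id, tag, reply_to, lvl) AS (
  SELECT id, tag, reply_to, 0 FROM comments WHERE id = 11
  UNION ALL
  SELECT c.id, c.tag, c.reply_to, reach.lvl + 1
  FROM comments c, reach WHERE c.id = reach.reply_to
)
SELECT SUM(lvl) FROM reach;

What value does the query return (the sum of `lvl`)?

Base: id=11 (c2), reply_to=8, lvl 0.
Iteration 1: join on id=8 -> c38 (id 8, reply_to=6, lvl 1).
Iteration 2: join on id=6 -> c39 (id 6, reply_to=4, lvl 2).
Iteration 3: join on id=4 -> c6 (id 4, reply_to=2, lvl 3).
Iteration 4: join on id=2 -> c37 (id 2, reply_to=1, lvl 4).
Iteration 5: join on id=1 -> c14 (id 1, reply_to=NULL, lvl 5).
Iteration 6: reply_to is NULL; no match; recursion stops.
SUM(lvl) = 0 + 1 + 2 + 3 + 4 + 5 = 15.

15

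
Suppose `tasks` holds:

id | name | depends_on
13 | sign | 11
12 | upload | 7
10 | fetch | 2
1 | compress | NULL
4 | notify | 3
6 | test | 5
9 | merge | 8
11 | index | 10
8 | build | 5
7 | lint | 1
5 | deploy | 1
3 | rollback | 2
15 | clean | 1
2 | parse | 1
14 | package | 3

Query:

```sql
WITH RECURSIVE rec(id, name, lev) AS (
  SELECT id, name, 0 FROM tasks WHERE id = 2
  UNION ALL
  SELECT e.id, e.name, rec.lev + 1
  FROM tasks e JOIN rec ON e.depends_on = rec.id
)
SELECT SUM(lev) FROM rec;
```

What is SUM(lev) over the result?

Base: id=2 (parse) at lev 0.
Iteration 1: rows with depends_on in {2} -> rollback (id 3, lev 1), fetch (id 10, lev 1).
Iteration 2: rows with depends_on in {3,10} -> notify (id 4, lev 2), index (id 11, lev 2), package (id 14, lev 2).
Iteration 3: rows with depends_on in {4,11,14} -> sign (id 13, lev 3).
Iteration 4: no rows with depends_on in {13}; recursion stops.
SUM(lev) = 0 + 1 + 1 + 2 + 2 + 2 + 3 = 11.

11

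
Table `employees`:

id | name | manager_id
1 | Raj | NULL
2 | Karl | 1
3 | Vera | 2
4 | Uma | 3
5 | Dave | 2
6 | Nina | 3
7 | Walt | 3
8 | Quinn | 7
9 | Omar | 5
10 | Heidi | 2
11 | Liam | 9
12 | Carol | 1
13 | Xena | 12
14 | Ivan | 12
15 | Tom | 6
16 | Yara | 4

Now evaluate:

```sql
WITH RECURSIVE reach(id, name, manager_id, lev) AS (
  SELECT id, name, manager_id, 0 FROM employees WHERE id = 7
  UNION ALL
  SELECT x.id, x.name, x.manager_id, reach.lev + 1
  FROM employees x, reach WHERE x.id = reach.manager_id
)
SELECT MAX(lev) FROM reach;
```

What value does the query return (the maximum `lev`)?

3

Base: id=7 (Walt), manager_id=3, lev 0.
Iteration 1: join on id=3 -> Vera (id 3, manager_id=2, lev 1).
Iteration 2: join on id=2 -> Karl (id 2, manager_id=1, lev 2).
Iteration 3: join on id=1 -> Raj (id 1, manager_id=NULL, lev 3).
Iteration 4: manager_id is NULL; no match; recursion stops.
lev values: 0, 1, 2, 3; the maximum is 3.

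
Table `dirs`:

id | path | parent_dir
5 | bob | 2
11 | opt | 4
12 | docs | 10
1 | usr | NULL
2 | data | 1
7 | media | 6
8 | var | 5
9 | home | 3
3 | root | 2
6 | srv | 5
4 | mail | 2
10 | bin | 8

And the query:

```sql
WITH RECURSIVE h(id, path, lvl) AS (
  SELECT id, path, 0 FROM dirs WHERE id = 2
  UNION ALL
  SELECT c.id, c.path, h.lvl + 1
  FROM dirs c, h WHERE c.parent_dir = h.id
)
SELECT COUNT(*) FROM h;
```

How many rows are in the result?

11

Base: id=2 (data) at lvl 0.
Iteration 1: rows with parent_dir in {2} -> root (id 3, lvl 1), mail (id 4, lvl 1), bob (id 5, lvl 1).
Iteration 2: rows with parent_dir in {3,4,5} -> srv (id 6, lvl 2), var (id 8, lvl 2), home (id 9, lvl 2), opt (id 11, lvl 2).
Iteration 3: rows with parent_dir in {6,8,9,11} -> media (id 7, lvl 3), bin (id 10, lvl 3).
Iteration 4: rows with parent_dir in {7,10} -> docs (id 12, lvl 4).
Iteration 5: no rows with parent_dir in {12}; recursion stops.
Total rows emitted: 11.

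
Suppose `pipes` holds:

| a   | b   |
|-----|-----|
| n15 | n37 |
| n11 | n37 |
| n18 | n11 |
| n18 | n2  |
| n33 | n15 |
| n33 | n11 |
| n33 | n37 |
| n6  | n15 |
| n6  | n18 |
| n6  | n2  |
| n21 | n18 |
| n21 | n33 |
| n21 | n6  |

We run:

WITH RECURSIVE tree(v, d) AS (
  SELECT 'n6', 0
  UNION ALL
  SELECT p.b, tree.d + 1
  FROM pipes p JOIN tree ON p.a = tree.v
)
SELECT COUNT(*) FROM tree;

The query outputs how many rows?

Base: (n6, d=0).
Iteration 1: edges from {n6} -> (n15, d=1), (n18, d=1), (n2, d=1).
Iteration 2: edges from {n15,n18,n2} -> (n11, d=2), (n2, d=2), (n37, d=2).
Iteration 3: edges from {n11,n2,n37} -> (n37, d=3).
Iteration 4: no outgoing edges from {n37}; recursion stops.
Total rows emitted: 8.

8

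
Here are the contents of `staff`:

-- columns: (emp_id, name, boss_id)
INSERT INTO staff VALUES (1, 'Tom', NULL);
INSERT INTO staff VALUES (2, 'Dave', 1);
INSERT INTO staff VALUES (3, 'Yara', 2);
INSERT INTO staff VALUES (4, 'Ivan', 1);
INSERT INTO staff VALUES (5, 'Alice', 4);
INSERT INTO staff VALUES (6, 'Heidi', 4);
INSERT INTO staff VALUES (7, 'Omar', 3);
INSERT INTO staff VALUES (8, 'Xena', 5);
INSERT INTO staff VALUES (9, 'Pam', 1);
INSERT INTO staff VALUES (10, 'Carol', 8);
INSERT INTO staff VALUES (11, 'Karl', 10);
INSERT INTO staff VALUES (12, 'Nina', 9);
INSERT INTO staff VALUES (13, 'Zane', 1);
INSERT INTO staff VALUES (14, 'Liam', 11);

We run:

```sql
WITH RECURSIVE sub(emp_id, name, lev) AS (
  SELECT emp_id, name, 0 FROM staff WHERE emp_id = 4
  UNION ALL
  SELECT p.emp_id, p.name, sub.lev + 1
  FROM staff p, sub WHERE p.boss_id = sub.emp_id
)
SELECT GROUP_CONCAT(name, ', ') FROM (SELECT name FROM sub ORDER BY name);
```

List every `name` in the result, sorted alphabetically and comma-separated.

Base: emp_id=4 (Ivan) at lev 0.
Iteration 1: rows with boss_id in {4} -> Alice (id 5, lev 1), Heidi (id 6, lev 1).
Iteration 2: rows with boss_id in {5,6} -> Xena (id 8, lev 2).
Iteration 3: rows with boss_id in {8} -> Carol (id 10, lev 3).
Iteration 4: rows with boss_id in {10} -> Karl (id 11, lev 4).
Iteration 5: rows with boss_id in {11} -> Liam (id 14, lev 5).
Iteration 6: no rows with boss_id in {14}; recursion stops.

Alice, Carol, Heidi, Ivan, Karl, Liam, Xena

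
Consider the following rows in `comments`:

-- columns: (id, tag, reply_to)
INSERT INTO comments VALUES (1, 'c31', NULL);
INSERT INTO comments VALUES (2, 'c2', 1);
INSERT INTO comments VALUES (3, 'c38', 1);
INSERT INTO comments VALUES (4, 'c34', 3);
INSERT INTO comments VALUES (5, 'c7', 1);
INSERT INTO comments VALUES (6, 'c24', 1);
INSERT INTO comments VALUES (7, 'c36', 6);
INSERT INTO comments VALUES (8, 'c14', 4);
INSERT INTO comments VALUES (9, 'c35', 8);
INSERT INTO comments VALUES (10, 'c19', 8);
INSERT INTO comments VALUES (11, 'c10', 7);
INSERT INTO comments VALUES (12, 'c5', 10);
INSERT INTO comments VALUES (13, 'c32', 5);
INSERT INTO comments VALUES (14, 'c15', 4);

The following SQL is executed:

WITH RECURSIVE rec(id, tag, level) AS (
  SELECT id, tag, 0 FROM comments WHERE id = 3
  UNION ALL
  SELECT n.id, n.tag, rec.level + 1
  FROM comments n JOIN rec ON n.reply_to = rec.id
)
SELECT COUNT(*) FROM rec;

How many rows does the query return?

7

Base: id=3 (c38) at level 0.
Iteration 1: rows with reply_to in {3} -> c34 (id 4, level 1).
Iteration 2: rows with reply_to in {4} -> c14 (id 8, level 2), c15 (id 14, level 2).
Iteration 3: rows with reply_to in {8,14} -> c35 (id 9, level 3), c19 (id 10, level 3).
Iteration 4: rows with reply_to in {9,10} -> c5 (id 12, level 4).
Iteration 5: no rows with reply_to in {12}; recursion stops.
Total rows emitted: 7.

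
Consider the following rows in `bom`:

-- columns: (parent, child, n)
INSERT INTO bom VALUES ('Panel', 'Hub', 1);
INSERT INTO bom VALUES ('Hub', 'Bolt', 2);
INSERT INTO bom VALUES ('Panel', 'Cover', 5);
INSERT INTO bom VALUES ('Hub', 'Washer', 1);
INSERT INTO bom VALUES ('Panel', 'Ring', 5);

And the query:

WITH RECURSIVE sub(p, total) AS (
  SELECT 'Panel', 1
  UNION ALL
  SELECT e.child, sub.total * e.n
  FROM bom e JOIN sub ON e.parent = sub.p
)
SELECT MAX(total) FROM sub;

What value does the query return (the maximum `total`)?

Base: (Panel, total=1).
Iteration 1: components of {Panel} -> Cover = 1*5 = 5, Hub = 1*1 = 1, Ring = 1*5 = 5.
Iteration 2: components of {Cover,Hub,Ring} -> Bolt = 1*2 = 2, Washer = 1*1 = 1.
Iteration 3: no further components; recursion stops.
total values: 1, 1, 5, 5, 2, 1; the maximum is 5.

5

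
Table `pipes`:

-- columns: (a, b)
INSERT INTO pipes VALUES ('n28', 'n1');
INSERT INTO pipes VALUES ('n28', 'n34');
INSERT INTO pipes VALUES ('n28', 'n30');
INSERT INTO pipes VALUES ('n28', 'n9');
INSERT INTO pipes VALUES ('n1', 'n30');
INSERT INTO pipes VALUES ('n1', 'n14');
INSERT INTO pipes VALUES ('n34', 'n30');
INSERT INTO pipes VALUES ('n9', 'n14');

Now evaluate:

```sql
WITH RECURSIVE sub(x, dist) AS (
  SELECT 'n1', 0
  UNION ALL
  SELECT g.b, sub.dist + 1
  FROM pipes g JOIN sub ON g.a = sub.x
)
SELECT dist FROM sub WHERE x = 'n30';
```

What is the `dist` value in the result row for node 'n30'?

Base: (n1, dist=0).
Iteration 1: edges from {n1} -> (n14, dist=1), (n30, dist=1).
Iteration 2: no outgoing edges from {n14,n30}; recursion stops.

1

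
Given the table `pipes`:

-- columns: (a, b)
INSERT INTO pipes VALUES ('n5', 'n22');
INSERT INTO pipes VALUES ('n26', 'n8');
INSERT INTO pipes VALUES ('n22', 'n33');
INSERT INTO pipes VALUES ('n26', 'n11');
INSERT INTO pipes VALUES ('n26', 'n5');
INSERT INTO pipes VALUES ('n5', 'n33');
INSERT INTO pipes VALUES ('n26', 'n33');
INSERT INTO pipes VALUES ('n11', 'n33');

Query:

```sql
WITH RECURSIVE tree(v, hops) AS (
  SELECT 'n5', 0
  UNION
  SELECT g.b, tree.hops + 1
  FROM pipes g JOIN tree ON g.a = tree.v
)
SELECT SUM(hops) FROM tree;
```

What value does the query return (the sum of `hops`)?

Base: (n5, hops=0).
Iteration 1: edges from {n5} -> (n22, hops=1), (n33, hops=1).
Iteration 2: edges from {n22,n33} -> (n33, hops=2).
Iteration 3: no outgoing edges from {n33}; recursion stops.
SUM(hops) = 0 + 1 + 1 + 2 = 4.

4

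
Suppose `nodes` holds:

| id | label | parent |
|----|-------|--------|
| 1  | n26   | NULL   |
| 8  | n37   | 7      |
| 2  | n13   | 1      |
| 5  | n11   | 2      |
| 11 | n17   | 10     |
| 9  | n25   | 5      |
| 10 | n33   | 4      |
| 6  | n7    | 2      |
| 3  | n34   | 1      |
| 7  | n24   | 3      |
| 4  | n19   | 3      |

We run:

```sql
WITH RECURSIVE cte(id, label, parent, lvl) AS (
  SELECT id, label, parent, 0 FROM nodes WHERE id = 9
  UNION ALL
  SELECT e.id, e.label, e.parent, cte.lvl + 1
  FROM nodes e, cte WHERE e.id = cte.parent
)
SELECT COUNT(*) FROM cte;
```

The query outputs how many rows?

Base: id=9 (n25), parent=5, lvl 0.
Iteration 1: join on id=5 -> n11 (id 5, parent=2, lvl 1).
Iteration 2: join on id=2 -> n13 (id 2, parent=1, lvl 2).
Iteration 3: join on id=1 -> n26 (id 1, parent=NULL, lvl 3).
Iteration 4: parent is NULL; no match; recursion stops.
Total rows emitted: 4.

4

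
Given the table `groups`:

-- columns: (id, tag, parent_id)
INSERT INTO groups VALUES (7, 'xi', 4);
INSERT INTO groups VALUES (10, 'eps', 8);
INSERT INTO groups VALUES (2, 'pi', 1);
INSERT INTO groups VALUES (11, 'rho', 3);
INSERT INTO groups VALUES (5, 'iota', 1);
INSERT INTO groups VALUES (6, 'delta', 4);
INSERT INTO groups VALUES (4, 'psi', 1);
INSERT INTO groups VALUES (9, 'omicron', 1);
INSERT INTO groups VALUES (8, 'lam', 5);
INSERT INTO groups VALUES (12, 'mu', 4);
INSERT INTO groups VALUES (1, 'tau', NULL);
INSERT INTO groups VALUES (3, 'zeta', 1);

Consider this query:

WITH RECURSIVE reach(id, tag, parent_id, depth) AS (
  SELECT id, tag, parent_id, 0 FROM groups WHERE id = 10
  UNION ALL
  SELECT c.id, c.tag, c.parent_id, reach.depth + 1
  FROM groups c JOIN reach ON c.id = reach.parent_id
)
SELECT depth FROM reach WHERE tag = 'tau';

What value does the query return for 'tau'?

Base: id=10 (eps), parent_id=8, depth 0.
Iteration 1: join on id=8 -> lam (id 8, parent_id=5, depth 1).
Iteration 2: join on id=5 -> iota (id 5, parent_id=1, depth 2).
Iteration 3: join on id=1 -> tau (id 1, parent_id=NULL, depth 3).
Iteration 4: parent_id is NULL; no match; recursion stops.

3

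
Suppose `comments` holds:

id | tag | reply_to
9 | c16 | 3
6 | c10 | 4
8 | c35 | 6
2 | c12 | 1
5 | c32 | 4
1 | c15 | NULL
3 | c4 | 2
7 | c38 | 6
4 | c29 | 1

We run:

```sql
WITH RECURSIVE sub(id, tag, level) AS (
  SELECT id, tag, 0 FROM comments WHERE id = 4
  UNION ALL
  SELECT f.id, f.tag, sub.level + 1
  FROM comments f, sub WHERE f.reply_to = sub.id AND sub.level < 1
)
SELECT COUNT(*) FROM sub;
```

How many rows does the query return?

Base: id=4 (c29) at level 0.
Iteration 1: rows with reply_to in {4} -> c32 (id 5, level 1), c10 (id 6, level 1).
Iteration 2: level < 1 fails for all current rows; recursion stops.
Total rows emitted: 3.

3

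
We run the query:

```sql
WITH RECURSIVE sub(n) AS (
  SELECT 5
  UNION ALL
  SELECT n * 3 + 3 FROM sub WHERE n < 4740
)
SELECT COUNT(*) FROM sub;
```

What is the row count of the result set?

8

Base: n=5.
Iteration 1: 5 < 4740 holds -> n = 5 * 3 + 3 = 18.
Iteration 2: 18 < 4740 holds -> n = 18 * 3 + 3 = 57.
Iteration 3: 57 < 4740 holds -> n = 57 * 3 + 3 = 174.
Iteration 4: 174 < 4740 holds -> n = 174 * 3 + 3 = 525.
Iteration 5: 525 < 4740 holds -> n = 525 * 3 + 3 = 1578.
Iteration 6: 1578 < 4740 holds -> n = 1578 * 3 + 3 = 4737.
Iteration 7: 4737 < 4740 holds -> n = 4737 * 3 + 3 = 14214.
Iteration 8: 14214 < 4740 fails; recursion stops.
Total rows emitted: 8.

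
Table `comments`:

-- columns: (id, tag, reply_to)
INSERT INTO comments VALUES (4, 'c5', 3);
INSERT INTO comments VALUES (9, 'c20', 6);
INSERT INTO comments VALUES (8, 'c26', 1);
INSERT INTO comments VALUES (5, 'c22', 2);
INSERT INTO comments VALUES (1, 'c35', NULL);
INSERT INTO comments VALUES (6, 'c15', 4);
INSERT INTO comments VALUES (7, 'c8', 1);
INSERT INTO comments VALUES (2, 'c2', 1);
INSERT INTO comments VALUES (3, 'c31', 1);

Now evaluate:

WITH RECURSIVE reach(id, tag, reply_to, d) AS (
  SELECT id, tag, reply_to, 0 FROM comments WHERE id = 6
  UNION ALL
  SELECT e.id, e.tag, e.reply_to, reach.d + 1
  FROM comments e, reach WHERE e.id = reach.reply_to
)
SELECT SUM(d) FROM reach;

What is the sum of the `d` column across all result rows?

Base: id=6 (c15), reply_to=4, d 0.
Iteration 1: join on id=4 -> c5 (id 4, reply_to=3, d 1).
Iteration 2: join on id=3 -> c31 (id 3, reply_to=1, d 2).
Iteration 3: join on id=1 -> c35 (id 1, reply_to=NULL, d 3).
Iteration 4: reply_to is NULL; no match; recursion stops.
SUM(d) = 0 + 1 + 2 + 3 = 6.

6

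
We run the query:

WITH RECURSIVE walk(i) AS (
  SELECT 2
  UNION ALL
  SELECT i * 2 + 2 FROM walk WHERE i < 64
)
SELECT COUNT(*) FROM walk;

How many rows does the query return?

6

Base: i=2.
Iteration 1: 2 < 64 holds -> i = 2 * 2 + 2 = 6.
Iteration 2: 6 < 64 holds -> i = 6 * 2 + 2 = 14.
Iteration 3: 14 < 64 holds -> i = 14 * 2 + 2 = 30.
Iteration 4: 30 < 64 holds -> i = 30 * 2 + 2 = 62.
Iteration 5: 62 < 64 holds -> i = 62 * 2 + 2 = 126.
Iteration 6: 126 < 64 fails; recursion stops.
Total rows emitted: 6.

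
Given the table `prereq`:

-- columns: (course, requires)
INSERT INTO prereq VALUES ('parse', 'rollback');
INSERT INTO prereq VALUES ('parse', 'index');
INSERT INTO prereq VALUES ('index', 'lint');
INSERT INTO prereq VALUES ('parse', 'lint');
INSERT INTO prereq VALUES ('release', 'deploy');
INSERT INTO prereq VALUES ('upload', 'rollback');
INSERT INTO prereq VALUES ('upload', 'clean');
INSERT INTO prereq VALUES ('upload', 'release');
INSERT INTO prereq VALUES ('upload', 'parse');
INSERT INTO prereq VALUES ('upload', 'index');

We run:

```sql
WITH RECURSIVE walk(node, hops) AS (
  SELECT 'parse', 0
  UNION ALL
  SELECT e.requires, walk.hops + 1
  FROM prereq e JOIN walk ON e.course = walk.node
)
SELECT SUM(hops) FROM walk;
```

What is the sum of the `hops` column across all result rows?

5

Base: (parse, hops=0).
Iteration 1: edges from {parse} -> (index, hops=1), (lint, hops=1), (rollback, hops=1).
Iteration 2: edges from {index,lint,rollback} -> (lint, hops=2).
Iteration 3: no outgoing edges from {lint}; recursion stops.
SUM(hops) = 0 + 1 + 1 + 1 + 2 = 5.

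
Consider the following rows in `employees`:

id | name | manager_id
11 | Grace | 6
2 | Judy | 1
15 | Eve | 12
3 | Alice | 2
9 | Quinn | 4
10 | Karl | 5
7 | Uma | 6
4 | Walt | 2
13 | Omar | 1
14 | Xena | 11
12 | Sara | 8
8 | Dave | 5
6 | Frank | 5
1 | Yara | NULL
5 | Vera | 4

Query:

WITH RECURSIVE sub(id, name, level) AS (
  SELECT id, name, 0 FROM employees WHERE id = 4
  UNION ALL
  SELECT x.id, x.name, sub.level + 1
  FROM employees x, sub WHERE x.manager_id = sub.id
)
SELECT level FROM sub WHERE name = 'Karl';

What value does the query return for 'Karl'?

Base: id=4 (Walt) at level 0.
Iteration 1: rows with manager_id in {4} -> Vera (id 5, level 1), Quinn (id 9, level 1).
Iteration 2: rows with manager_id in {5,9} -> Frank (id 6, level 2), Dave (id 8, level 2), Karl (id 10, level 2).
Iteration 3: rows with manager_id in {6,8,10} -> Uma (id 7, level 3), Grace (id 11, level 3), Sara (id 12, level 3).
Iteration 4: rows with manager_id in {7,11,12} -> Xena (id 14, level 4), Eve (id 15, level 4).
Iteration 5: no rows with manager_id in {14,15}; recursion stops.

2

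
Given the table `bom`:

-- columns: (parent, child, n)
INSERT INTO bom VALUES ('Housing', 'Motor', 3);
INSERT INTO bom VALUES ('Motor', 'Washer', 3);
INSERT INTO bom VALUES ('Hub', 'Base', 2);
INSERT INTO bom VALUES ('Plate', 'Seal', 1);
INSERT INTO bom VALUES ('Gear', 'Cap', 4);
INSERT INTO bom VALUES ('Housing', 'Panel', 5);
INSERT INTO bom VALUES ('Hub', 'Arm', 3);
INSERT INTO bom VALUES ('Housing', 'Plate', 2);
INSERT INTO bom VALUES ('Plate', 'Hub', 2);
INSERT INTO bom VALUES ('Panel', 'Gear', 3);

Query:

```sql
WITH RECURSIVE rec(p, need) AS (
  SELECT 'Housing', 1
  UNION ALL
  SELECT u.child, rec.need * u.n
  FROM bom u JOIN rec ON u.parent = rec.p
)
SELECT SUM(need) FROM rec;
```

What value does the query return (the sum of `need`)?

121

Base: (Housing, need=1).
Iteration 1: components of {Housing} -> Motor = 1*3 = 3, Panel = 1*5 = 5, Plate = 1*2 = 2.
Iteration 2: components of {Motor,Panel,Plate} -> Gear = 5*3 = 15, Hub = 2*2 = 4, Seal = 2*1 = 2, Washer = 3*3 = 9.
Iteration 3: components of {Gear,Hub,Seal,Washer} -> Arm = 4*3 = 12, Base = 4*2 = 8, Cap = 15*4 = 60.
Iteration 4: no further components; recursion stops.
SUM(need) = 1 + 5 + 2 + 3 + 15 + 2 + 4 + 9 + 60 + 12 + 8 = 121.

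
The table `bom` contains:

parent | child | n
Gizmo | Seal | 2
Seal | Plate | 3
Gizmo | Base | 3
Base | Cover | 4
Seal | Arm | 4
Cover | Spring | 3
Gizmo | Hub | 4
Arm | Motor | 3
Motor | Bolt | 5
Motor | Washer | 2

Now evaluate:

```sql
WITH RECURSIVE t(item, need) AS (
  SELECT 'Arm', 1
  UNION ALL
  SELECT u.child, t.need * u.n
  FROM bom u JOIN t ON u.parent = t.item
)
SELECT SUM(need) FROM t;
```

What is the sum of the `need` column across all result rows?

Base: (Arm, need=1).
Iteration 1: components of {Arm} -> Motor = 1*3 = 3.
Iteration 2: components of {Motor} -> Bolt = 3*5 = 15, Washer = 3*2 = 6.
Iteration 3: no further components; recursion stops.
SUM(need) = 1 + 3 + 15 + 6 = 25.

25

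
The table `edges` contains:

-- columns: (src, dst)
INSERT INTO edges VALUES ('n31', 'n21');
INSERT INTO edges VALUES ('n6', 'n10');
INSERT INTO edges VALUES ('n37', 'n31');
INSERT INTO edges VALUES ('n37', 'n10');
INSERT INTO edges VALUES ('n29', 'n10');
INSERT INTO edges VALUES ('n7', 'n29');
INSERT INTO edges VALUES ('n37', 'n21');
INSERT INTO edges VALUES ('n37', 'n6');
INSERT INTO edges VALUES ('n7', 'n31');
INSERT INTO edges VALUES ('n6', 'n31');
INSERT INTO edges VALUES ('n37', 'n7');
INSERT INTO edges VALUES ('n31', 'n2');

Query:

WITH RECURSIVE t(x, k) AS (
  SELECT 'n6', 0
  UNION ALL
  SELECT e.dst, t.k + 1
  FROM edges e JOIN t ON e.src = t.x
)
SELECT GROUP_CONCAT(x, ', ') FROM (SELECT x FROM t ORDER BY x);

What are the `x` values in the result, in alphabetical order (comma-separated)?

n10, n2, n21, n31, n6

Base: (n6, k=0).
Iteration 1: edges from {n6} -> (n10, k=1), (n31, k=1).
Iteration 2: edges from {n10,n31} -> (n2, k=2), (n21, k=2).
Iteration 3: no outgoing edges from {n2,n21}; recursion stops.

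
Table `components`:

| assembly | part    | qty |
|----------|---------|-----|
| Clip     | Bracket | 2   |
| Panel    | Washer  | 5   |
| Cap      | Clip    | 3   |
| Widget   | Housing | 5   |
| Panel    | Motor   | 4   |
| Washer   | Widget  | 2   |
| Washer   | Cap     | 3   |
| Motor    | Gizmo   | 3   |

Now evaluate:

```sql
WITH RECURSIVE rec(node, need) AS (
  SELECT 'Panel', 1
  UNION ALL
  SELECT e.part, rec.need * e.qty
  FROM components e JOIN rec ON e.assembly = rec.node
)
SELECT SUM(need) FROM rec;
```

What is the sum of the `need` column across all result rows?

232

Base: (Panel, need=1).
Iteration 1: components of {Panel} -> Motor = 1*4 = 4, Washer = 1*5 = 5.
Iteration 2: components of {Motor,Washer} -> Cap = 5*3 = 15, Gizmo = 4*3 = 12, Widget = 5*2 = 10.
Iteration 3: components of {Cap,Gizmo,Widget} -> Clip = 15*3 = 45, Housing = 10*5 = 50.
Iteration 4: components of {Clip,Housing} -> Bracket = 45*2 = 90.
Iteration 5: no further components; recursion stops.
SUM(need) = 1 + 4 + 5 + 12 + 15 + 10 + 45 + 50 + 90 = 232.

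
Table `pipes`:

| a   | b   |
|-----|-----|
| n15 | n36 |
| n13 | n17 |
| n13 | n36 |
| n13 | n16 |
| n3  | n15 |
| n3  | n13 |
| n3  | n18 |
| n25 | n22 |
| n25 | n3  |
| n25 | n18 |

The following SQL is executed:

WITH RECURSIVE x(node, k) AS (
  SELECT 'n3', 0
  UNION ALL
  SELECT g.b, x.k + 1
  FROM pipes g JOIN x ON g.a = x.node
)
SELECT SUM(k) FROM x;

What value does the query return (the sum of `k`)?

11

Base: (n3, k=0).
Iteration 1: edges from {n3} -> (n13, k=1), (n15, k=1), (n18, k=1).
Iteration 2: edges from {n13,n15,n18} -> (n16, k=2), (n17, k=2), (n36, k=2) x2. [UNION ALL keeps all 4 new rows, including repeats]
Iteration 3: no outgoing edges from {n16,n17,n36}; recursion stops.
SUM(k) = 0 + 1 + 1 + 1 + 2 + 2 + 2 + 2 = 11.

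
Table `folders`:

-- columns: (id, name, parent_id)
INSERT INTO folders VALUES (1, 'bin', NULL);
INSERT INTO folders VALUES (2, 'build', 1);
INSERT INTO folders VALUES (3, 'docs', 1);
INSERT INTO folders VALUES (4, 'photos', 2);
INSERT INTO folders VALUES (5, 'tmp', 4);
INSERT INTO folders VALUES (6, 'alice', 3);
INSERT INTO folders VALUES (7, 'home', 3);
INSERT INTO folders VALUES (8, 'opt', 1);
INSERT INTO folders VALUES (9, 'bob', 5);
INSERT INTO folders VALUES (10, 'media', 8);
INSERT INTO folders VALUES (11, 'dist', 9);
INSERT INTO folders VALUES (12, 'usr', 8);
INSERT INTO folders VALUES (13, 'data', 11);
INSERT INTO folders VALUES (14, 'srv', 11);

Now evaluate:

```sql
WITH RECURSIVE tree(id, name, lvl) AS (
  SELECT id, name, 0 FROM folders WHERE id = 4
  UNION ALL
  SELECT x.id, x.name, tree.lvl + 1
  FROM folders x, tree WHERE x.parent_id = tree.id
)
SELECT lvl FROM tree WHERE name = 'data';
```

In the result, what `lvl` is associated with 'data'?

4

Base: id=4 (photos) at lvl 0.
Iteration 1: rows with parent_id in {4} -> tmp (id 5, lvl 1).
Iteration 2: rows with parent_id in {5} -> bob (id 9, lvl 2).
Iteration 3: rows with parent_id in {9} -> dist (id 11, lvl 3).
Iteration 4: rows with parent_id in {11} -> data (id 13, lvl 4), srv (id 14, lvl 4).
Iteration 5: no rows with parent_id in {13,14}; recursion stops.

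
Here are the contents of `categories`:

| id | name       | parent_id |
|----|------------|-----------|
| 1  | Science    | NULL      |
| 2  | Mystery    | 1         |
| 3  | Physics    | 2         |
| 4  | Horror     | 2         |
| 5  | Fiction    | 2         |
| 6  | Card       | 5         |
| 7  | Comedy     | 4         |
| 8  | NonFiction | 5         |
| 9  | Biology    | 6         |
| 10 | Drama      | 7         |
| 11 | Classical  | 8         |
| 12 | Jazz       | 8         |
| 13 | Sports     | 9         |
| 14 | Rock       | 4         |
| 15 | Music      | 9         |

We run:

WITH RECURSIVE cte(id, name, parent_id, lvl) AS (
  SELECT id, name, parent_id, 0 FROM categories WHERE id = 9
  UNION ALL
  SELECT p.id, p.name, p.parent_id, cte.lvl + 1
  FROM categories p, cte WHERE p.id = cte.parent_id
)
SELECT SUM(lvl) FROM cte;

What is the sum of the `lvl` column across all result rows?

Base: id=9 (Biology), parent_id=6, lvl 0.
Iteration 1: join on id=6 -> Card (id 6, parent_id=5, lvl 1).
Iteration 2: join on id=5 -> Fiction (id 5, parent_id=2, lvl 2).
Iteration 3: join on id=2 -> Mystery (id 2, parent_id=1, lvl 3).
Iteration 4: join on id=1 -> Science (id 1, parent_id=NULL, lvl 4).
Iteration 5: parent_id is NULL; no match; recursion stops.
SUM(lvl) = 0 + 1 + 2 + 3 + 4 = 10.

10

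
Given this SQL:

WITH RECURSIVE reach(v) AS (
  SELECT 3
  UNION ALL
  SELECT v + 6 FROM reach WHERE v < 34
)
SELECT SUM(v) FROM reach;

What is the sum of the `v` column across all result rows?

147

Base: v=3.
Iteration 1: 3 < 34 holds -> v = 3 + 6 = 9.
Iteration 2: 9 < 34 holds -> v = 9 + 6 = 15.
Iteration 3: 15 < 34 holds -> v = 15 + 6 = 21.
Iteration 4: 21 < 34 holds -> v = 21 + 6 = 27.
Iteration 5: 27 < 34 holds -> v = 27 + 6 = 33.
Iteration 6: 33 < 34 holds -> v = 33 + 6 = 39.
Iteration 7: 39 < 34 fails; recursion stops.
SUM(v) = 3 + 9 + 15 + 21 + 27 + 33 + 39 = 147.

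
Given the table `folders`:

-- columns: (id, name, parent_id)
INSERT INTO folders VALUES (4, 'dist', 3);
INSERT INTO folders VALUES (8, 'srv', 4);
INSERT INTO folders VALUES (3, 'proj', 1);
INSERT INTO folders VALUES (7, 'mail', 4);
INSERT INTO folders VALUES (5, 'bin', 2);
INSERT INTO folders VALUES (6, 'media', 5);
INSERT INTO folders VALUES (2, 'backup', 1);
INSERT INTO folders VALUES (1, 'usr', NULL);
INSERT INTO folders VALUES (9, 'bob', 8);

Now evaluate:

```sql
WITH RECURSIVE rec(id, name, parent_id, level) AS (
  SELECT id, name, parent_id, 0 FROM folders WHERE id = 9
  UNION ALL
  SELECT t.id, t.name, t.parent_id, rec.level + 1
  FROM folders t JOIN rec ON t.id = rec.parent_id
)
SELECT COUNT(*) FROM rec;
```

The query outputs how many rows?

Base: id=9 (bob), parent_id=8, level 0.
Iteration 1: join on id=8 -> srv (id 8, parent_id=4, level 1).
Iteration 2: join on id=4 -> dist (id 4, parent_id=3, level 2).
Iteration 3: join on id=3 -> proj (id 3, parent_id=1, level 3).
Iteration 4: join on id=1 -> usr (id 1, parent_id=NULL, level 4).
Iteration 5: parent_id is NULL; no match; recursion stops.
Total rows emitted: 5.

5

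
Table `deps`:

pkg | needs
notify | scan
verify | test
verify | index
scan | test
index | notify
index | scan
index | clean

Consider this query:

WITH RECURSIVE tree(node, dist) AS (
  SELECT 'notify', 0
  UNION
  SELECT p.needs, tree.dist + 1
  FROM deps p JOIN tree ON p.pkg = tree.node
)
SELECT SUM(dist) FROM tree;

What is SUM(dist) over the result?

Base: (notify, dist=0).
Iteration 1: edges from {notify} -> (scan, dist=1).
Iteration 2: edges from {scan} -> (test, dist=2).
Iteration 3: no outgoing edges from {test}; recursion stops.
SUM(dist) = 0 + 1 + 2 = 3.

3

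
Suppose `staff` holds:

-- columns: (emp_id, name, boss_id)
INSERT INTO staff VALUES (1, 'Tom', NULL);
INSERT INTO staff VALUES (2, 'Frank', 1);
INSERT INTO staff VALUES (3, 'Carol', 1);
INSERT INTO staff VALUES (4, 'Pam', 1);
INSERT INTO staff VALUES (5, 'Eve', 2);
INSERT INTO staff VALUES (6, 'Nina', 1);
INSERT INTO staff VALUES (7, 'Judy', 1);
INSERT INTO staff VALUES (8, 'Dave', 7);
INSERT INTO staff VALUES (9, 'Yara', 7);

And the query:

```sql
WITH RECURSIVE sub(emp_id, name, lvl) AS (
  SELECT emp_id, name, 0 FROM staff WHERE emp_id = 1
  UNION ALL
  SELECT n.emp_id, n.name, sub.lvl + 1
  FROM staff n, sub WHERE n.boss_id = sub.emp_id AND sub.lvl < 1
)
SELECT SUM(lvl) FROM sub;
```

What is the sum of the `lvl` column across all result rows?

Base: emp_id=1 (Tom) at lvl 0.
Iteration 1: rows with boss_id in {1} -> Frank (id 2, lvl 1), Carol (id 3, lvl 1), Pam (id 4, lvl 1), Nina (id 6, lvl 1), Judy (id 7, lvl 1).
Iteration 2: lvl < 1 fails for all current rows; recursion stops.
SUM(lvl) = 0 + 1 + 1 + 1 + 1 + 1 = 5.

5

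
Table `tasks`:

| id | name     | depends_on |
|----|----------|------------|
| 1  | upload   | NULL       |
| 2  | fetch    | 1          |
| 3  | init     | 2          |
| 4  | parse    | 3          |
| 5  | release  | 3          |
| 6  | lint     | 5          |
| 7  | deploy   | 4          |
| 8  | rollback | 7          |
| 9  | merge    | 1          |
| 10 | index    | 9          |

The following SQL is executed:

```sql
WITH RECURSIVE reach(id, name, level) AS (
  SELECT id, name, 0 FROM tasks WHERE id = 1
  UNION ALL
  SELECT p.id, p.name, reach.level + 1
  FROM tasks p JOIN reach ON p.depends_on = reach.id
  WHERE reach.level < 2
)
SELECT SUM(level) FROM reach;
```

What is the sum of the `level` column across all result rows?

Base: id=1 (upload) at level 0.
Iteration 1: rows with depends_on in {1} -> fetch (id 2, level 1), merge (id 9, level 1).
Iteration 2: rows with depends_on in {2,9} -> init (id 3, level 2), index (id 10, level 2).
Iteration 3: level < 2 fails for all current rows; recursion stops.
SUM(level) = 0 + 1 + 1 + 2 + 2 = 6.

6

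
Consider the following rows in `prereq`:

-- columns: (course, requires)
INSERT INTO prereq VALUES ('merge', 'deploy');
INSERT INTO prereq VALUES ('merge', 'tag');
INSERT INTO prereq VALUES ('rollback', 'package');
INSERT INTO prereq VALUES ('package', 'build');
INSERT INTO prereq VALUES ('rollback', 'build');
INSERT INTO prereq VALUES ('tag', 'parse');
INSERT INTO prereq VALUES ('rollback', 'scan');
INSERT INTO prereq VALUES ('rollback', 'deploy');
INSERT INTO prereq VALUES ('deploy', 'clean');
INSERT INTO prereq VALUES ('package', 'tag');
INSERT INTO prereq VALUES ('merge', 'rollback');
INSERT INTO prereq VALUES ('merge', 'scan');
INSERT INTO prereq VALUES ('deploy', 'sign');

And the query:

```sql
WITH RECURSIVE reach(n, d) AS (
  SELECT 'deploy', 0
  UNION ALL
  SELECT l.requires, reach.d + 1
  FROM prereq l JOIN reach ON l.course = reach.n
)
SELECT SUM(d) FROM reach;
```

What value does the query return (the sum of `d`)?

Base: (deploy, d=0).
Iteration 1: edges from {deploy} -> (clean, d=1), (sign, d=1).
Iteration 2: no outgoing edges from {clean,sign}; recursion stops.
SUM(d) = 0 + 1 + 1 = 2.

2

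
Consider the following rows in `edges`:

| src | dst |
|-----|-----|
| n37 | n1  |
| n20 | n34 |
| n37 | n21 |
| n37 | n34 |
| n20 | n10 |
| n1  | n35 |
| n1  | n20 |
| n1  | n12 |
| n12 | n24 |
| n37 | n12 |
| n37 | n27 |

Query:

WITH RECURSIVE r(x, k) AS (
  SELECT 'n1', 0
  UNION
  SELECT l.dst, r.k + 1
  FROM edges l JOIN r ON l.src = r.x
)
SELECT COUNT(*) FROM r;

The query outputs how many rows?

Base: (n1, k=0).
Iteration 1: edges from {n1} -> (n12, k=1), (n20, k=1), (n35, k=1).
Iteration 2: edges from {n12,n20,n35} -> (n10, k=2), (n24, k=2), (n34, k=2).
Iteration 3: no outgoing edges from {n10,n24,n34}; recursion stops.
Total rows emitted: 7.

7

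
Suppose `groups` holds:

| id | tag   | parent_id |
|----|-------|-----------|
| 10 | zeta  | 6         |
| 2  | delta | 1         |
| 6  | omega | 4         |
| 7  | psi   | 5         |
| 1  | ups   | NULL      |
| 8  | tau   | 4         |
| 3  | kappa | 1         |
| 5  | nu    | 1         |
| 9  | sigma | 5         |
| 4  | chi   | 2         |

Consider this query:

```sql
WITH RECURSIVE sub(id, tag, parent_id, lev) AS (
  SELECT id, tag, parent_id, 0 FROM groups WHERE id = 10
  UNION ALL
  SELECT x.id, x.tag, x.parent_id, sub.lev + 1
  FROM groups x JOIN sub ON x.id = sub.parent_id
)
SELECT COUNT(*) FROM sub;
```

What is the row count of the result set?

5

Base: id=10 (zeta), parent_id=6, lev 0.
Iteration 1: join on id=6 -> omega (id 6, parent_id=4, lev 1).
Iteration 2: join on id=4 -> chi (id 4, parent_id=2, lev 2).
Iteration 3: join on id=2 -> delta (id 2, parent_id=1, lev 3).
Iteration 4: join on id=1 -> ups (id 1, parent_id=NULL, lev 4).
Iteration 5: parent_id is NULL; no match; recursion stops.
Total rows emitted: 5.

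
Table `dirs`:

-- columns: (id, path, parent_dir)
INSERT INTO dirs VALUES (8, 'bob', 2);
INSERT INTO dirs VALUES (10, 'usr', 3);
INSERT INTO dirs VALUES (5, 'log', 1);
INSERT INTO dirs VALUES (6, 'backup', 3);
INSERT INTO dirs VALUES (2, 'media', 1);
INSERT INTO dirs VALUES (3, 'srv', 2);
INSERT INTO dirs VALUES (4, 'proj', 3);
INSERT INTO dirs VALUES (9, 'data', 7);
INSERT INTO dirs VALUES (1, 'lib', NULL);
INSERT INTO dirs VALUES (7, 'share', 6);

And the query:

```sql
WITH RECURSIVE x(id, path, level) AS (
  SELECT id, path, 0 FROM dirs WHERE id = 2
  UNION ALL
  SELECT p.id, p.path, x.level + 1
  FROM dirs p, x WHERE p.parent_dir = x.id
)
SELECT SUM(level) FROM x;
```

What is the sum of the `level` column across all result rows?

Base: id=2 (media) at level 0.
Iteration 1: rows with parent_dir in {2} -> srv (id 3, level 1), bob (id 8, level 1).
Iteration 2: rows with parent_dir in {3,8} -> proj (id 4, level 2), backup (id 6, level 2), usr (id 10, level 2).
Iteration 3: rows with parent_dir in {4,6,10} -> share (id 7, level 3).
Iteration 4: rows with parent_dir in {7} -> data (id 9, level 4).
Iteration 5: no rows with parent_dir in {9}; recursion stops.
SUM(level) = 0 + 1 + 1 + 2 + 2 + 2 + 3 + 4 = 15.

15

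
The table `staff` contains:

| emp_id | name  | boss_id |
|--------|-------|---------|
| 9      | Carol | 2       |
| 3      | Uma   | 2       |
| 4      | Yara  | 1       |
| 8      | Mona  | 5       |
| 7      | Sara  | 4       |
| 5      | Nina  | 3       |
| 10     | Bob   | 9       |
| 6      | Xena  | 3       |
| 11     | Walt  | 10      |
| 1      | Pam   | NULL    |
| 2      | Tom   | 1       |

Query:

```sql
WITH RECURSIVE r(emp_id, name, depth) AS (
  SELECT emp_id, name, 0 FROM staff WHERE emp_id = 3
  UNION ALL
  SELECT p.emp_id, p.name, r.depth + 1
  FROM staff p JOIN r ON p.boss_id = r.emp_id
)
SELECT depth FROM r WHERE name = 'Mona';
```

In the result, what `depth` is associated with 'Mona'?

2

Base: emp_id=3 (Uma) at depth 0.
Iteration 1: rows with boss_id in {3} -> Nina (id 5, depth 1), Xena (id 6, depth 1).
Iteration 2: rows with boss_id in {5,6} -> Mona (id 8, depth 2).
Iteration 3: no rows with boss_id in {8}; recursion stops.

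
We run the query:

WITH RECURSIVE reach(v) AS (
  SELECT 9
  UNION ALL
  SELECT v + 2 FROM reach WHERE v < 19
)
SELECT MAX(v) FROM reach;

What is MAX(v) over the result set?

19

Base: v=9.
Iteration 1: 9 < 19 holds -> v = 9 + 2 = 11.
Iteration 2: 11 < 19 holds -> v = 11 + 2 = 13.
Iteration 3: 13 < 19 holds -> v = 13 + 2 = 15.
Iteration 4: 15 < 19 holds -> v = 15 + 2 = 17.
Iteration 5: 17 < 19 holds -> v = 17 + 2 = 19.
Iteration 6: 19 < 19 fails; recursion stops.
v values: 9, 11, 13, 15, 17, 19; the maximum is 19.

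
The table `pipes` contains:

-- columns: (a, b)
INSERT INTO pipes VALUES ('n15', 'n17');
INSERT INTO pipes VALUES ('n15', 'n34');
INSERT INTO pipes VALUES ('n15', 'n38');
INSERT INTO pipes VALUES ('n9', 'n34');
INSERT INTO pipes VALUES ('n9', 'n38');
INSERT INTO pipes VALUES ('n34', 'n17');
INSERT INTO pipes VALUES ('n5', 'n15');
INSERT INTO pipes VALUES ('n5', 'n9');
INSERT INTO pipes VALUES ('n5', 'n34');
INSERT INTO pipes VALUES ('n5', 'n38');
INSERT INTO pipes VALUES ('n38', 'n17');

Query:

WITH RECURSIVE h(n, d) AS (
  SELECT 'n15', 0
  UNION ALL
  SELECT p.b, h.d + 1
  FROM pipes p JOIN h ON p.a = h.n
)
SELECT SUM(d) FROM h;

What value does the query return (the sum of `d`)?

7

Base: (n15, d=0).
Iteration 1: edges from {n15} -> (n17, d=1), (n34, d=1), (n38, d=1).
Iteration 2: edges from {n17,n34,n38} -> (n17, d=2) x2. [UNION ALL keeps all 2 new rows, including repeats]
Iteration 3: no outgoing edges from {n17}; recursion stops.
SUM(d) = 0 + 1 + 1 + 1 + 2 + 2 = 7.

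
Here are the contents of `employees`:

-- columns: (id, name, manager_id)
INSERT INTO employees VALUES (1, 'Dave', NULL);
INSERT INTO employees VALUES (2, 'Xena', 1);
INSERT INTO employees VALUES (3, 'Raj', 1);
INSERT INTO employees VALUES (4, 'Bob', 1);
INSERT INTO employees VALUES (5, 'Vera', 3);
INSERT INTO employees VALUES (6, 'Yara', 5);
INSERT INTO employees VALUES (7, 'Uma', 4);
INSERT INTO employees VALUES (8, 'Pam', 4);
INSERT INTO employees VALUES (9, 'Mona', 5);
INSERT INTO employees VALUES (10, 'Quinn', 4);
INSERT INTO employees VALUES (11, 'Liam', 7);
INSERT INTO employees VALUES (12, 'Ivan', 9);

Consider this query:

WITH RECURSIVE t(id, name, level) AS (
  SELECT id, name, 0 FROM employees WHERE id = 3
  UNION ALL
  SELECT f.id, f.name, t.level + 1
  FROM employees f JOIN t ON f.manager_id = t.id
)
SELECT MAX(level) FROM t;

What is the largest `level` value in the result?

Base: id=3 (Raj) at level 0.
Iteration 1: rows with manager_id in {3} -> Vera (id 5, level 1).
Iteration 2: rows with manager_id in {5} -> Yara (id 6, level 2), Mona (id 9, level 2).
Iteration 3: rows with manager_id in {6,9} -> Ivan (id 12, level 3).
Iteration 4: no rows with manager_id in {12}; recursion stops.
level values: 0, 1, 2, 2, 3; the maximum is 3.

3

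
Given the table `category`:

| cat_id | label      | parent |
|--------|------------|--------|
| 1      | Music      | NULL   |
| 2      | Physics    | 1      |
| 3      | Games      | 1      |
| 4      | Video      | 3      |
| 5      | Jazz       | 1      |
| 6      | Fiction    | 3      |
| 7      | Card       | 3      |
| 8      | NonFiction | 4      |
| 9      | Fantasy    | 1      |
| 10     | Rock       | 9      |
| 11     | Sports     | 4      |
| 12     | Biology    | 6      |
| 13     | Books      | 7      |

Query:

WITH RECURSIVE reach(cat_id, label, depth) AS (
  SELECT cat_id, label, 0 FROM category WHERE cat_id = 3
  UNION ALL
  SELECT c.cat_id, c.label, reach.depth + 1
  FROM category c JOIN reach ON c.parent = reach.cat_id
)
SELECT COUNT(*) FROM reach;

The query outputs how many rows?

Base: cat_id=3 (Games) at depth 0.
Iteration 1: rows with parent in {3} -> Video (id 4, depth 1), Fiction (id 6, depth 1), Card (id 7, depth 1).
Iteration 2: rows with parent in {4,6,7} -> NonFiction (id 8, depth 2), Sports (id 11, depth 2), Biology (id 12, depth 2), Books (id 13, depth 2).
Iteration 3: no rows with parent in {8,11,12,13}; recursion stops.
Total rows emitted: 8.

8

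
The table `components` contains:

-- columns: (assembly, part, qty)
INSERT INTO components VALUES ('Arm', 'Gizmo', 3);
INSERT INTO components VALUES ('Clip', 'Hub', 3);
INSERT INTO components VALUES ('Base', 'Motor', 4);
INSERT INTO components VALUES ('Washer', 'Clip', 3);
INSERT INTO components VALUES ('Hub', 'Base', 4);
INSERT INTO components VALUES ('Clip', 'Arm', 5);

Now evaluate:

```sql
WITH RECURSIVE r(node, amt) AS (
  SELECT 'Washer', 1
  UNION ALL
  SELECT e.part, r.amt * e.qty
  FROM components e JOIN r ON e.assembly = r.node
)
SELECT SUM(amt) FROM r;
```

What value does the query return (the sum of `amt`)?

253

Base: (Washer, amt=1).
Iteration 1: components of {Washer} -> Clip = 1*3 = 3.
Iteration 2: components of {Clip} -> Arm = 3*5 = 15, Hub = 3*3 = 9.
Iteration 3: components of {Arm,Hub} -> Base = 9*4 = 36, Gizmo = 15*3 = 45.
Iteration 4: components of {Base,Gizmo} -> Motor = 36*4 = 144.
Iteration 5: no further components; recursion stops.
SUM(amt) = 1 + 3 + 9 + 15 + 36 + 45 + 144 = 253.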